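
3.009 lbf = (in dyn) 1 lbf = 4.4482216 N, so 3.009 lbf = 3.009 * 4.4482216 = 13.384699 N. 1 dyn = 1e-05 N, so 13.384699 N = 13.384699 / 1e-05 = 1338469.9 dyn ≈ 1.338e+06 dyn (4 s.f.). Final answer: 1.338e+06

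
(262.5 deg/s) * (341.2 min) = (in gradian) 5.971e+06. Check: 1 deg/s = 0.017453293 rad/s, so 262.5 deg/s = 262.5 * 0.017453293 = 4.5814893 rad/s. 1 min = 60 s, so 341.2 min = 341.2 * 60 = 20472 s. Combine: 4.5814893 rad/s * 20472 s = 93792.249 rad. 1 gradian = 0.015707963 rad, so 93792.249 rad = 93792.249 / 0.015707963 = 5971000 gradian ≈ 5.971e+06 gradian (4 s.f.).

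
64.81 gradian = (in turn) 0.162. Check: 1 gradian = 0.015707963 rad, so 64.81 gradian = 64.81 * 0.015707963 = 1.0180331 rad. 1 turn = 6.2831853 rad, so 1.0180331 rad = 1.0180331 / 6.2831853 = 0.162025 turn ≈ 0.162 turn (4 s.f.).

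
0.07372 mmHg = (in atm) 1 mmHg = 133.32237 Pa, so 0.07372 mmHg = 0.07372 * 133.32237 = 9.828525 Pa. 1 atm = 101325 Pa, so 9.828525 Pa = 9.828525 / 101325 = 9.7e-05 atm. Final answer: 9.7e-05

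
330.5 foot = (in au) 1 foot = 0.3048 m, so 330.5 foot = 330.5 * 0.3048 = 100.7364 m. 1 au = 1.4959787e+11 m, so 100.7364 m = 100.7364 / 1.4959787e+11 = 6.7338124e-10 au ≈ 6.734e-10 au (4 s.f.). Final answer: 6.734e-10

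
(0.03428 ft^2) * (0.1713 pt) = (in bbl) 1.211e-06. Check: 1 ft^2 = 0.09290304 m^2, so 0.03428 ft^2 = 0.03428 * 0.09290304 = 0.0031847162 m^2. 1 pt = 0.00035277778 m, so 0.1713 pt = 0.1713 * 0.00035277778 = 6.0430833e-05 m. Combine: 0.0031847162 m^2 * 6.0430833e-05 m = 1.9245505e-07 m^3. 1 bbl = 0.15898729 m^3, so 1.9245505e-07 m^3 = 1.9245505e-07 / 0.15898729 = 1.2105059e-06 bbl ≈ 1.211e-06 bbl (4 s.f.).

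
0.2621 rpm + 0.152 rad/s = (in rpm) 1 rpm = 0.10471976 rad/s, so 0.2621 rpm = 0.2621 * 0.10471976 = 0.027447048 rad/s. 0.152 rad/s is already in rad/s. Sum: 0.027447048 + 0.152 = 0.17944705 rad/s. 1 rpm = 0.10471976 rad/s, so 0.17944705 rad/s = 0.17944705 / 0.10471976 = 1.7135931 rpm ≈ 1.714 rpm (4 s.f.). Final answer: 1.714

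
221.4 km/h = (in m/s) 61.5. Check: 1 km/h = 0.27777778 m/s, so 221.4 km/h = 221.4 * 0.27777778 = 61.5 m/s. Result: 61.5 m/s.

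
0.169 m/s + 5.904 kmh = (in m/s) 0.169 m/s is already in m/s. 1 kmh = 0.27777778 m/s, so 5.904 kmh = 5.904 * 0.27777778 = 1.64 m/s. Sum: 0.169 + 1.64 = 1.809 m/s. Result: 1.809 m/s. Final answer: 1.809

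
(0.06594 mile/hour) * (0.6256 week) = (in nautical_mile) 1 mile/hour = 0.44704 m/s, so 0.06594 mile/hour = 0.06594 * 0.44704 = 0.029477818 m/s. 1 week = 604800 s, so 0.6256 week = 0.6256 * 604800 = 378362.88 s. Combine: 0.029477818 m/s * 378362.88 s = 11153.312 m. 1 nautical_mile = 1852 m, so 11153.312 m = 11153.312 / 1852 = 6.0223067 nautical_mile ≈ 6.022 nautical_mile (4 s.f.). Final answer: 6.022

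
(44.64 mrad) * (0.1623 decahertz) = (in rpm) 1 mrad = 0.001 rad, so 44.64 mrad = 44.64 * 0.001 = 0.04464 rad. 1 decahertz = 10 Hz, so 0.1623 decahertz = 0.1623 * 10 = 1.623 Hz. Combine: 0.04464 rad * 1.623 Hz = 0.07245072 rad/s. 1 rpm = 0.10471976 rad/s, so 0.07245072 rad/s = 0.07245072 / 0.10471976 = 0.69185341 rpm ≈ 0.6919 rpm (4 s.f.). Final answer: 0.6919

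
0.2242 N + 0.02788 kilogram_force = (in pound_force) 0.2242 N is already in N. 1 kilogram_force = 9.80665 N, so 0.02788 kilogram_force = 0.02788 * 9.80665 = 0.2734094 N. Sum: 0.2242 + 0.2734094 = 0.4976094 N. 1 pound_force = 4.4482216 N, so 0.4976094 N = 0.4976094 / 4.4482216 = 0.11186704 pound_force ≈ 0.1119 pound_force (4 s.f.). Final answer: 0.1119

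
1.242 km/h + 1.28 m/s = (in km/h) 1 km/h = 0.27777778 m/s, so 1.242 km/h = 1.242 * 0.27777778 = 0.345 m/s. 1.28 m/s is already in m/s. Sum: 0.345 + 1.28 = 1.625 m/s. 1 km/h = 0.27777778 m/s, so 1.625 m/s = 1.625 / 0.27777778 = 5.85 km/h. Final answer: 5.85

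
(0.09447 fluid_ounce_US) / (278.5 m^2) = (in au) 1 fluid_ounce_US = 2.957353e-05 m^3, so 0.09447 fluid_ounce_US = 0.09447 * 2.957353e-05 = 2.7938113e-06 m^3. 278.5 m^2 is already in m^2. Combine: 2.7938113e-06 m^3 / 278.5 m^2 = 1.0031639e-08 m. 1 au = 1.4959787e+11 m, so 1.0031639e-08 m = 1.0031639e-08 / 1.4959787e+11 = 6.7057362e-20 au ≈ 6.706e-20 au (4 s.f.). Final answer: 6.706e-20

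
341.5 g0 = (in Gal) 1 g0 = 9.80665 m/s^2, so 341.5 g0 = 341.5 * 9.80665 = 3348.971 m/s^2. 1 Gal = 0.01 m/s^2, so 3348.971 m/s^2 = 3348.971 / 0.01 = 334897.1 Gal ≈ 3.349e+05 Gal (4 s.f.). Final answer: 3.349e+05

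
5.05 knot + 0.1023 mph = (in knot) 5.139. Check: 1 knot = 0.51444444 m/s, so 5.05 knot = 5.05 * 0.51444444 = 2.5979444 m/s. 1 mph = 0.44704 m/s, so 0.1023 mph = 0.1023 * 0.44704 = 0.045732192 m/s. Sum: 2.5979444 + 0.045732192 = 2.6436766 m/s. 1 knot = 0.51444444 m/s, so 2.6436766 m/s = 2.6436766 / 0.51444444 = 5.1388963 knot ≈ 5.139 knot (4 s.f.).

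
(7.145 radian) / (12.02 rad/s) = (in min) 0.009907. Check: 7.145 radian = 7.145 rad. 12.02 rad/s is already in rad/s. Combine: 7.145 rad / 12.02 rad/s = 0.59442596 s. 1 min = 60 s, so 0.59442596 s = 0.59442596 / 60 = 0.0099070993 min ≈ 0.009907 min (4 s.f.).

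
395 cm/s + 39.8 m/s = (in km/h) 1 cm/s = 0.01 m/s, so 395 cm/s = 395 * 0.01 = 3.95 m/s. 39.8 m/s is already in m/s. Sum: 3.95 + 39.8 = 43.75 m/s. 1 km/h = 0.27777778 m/s, so 43.75 m/s = 43.75 / 0.27777778 = 157.5 km/h. Final answer: 157.5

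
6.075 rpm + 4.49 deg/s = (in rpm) 1 rpm = 0.10471976 rad/s, so 6.075 rpm = 6.075 * 0.10471976 = 0.63617251 rad/s. 1 deg/s = 0.017453293 rad/s, so 4.49 deg/s = 4.49 * 0.017453293 = 0.078365283 rad/s. Sum: 0.63617251 + 0.078365283 = 0.7145378 rad/s. 1 rpm = 0.10471976 rad/s, so 0.7145378 rad/s = 0.7145378 / 0.10471976 = 6.8233333 rpm ≈ 6.823 rpm (4 s.f.). Final answer: 6.823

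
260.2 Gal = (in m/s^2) 1 Gal = 0.01 m/s^2, so 260.2 Gal = 260.2 * 0.01 = 2.602 m/s^2. Result: 2.602 m/s^2. Final answer: 2.602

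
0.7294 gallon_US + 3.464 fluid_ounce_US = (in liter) 1 gallon_US = 0.0037854118 m^3, so 0.7294 gallon_US = 0.7294 * 0.0037854118 = 0.0027610794 m^3. 1 fluid_ounce_US = 2.957353e-05 m^3, so 3.464 fluid_ounce_US = 3.464 * 2.957353e-05 = 0.00010244271 m^3. Sum: 0.0027610794 + 0.00010244271 = 0.0028635221 m^3. 1 liter = 0.001 m^3, so 0.0028635221 m^3 = 0.0028635221 / 0.001 = 2.8635221 liter ≈ 2.864 liter (4 s.f.). Final answer: 2.864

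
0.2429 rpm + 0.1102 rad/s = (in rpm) 1.295. Check: 1 rpm = 0.10471976 rad/s, so 0.2429 rpm = 0.2429 * 0.10471976 = 0.025436429 rad/s. 0.1102 rad/s is already in rad/s. Sum: 0.025436429 + 0.1102 = 0.13563643 rad/s. 1 rpm = 0.10471976 rad/s, so 0.13563643 rad/s = 0.13563643 / 0.10471976 = 1.2952325 rpm ≈ 1.295 rpm (4 s.f.).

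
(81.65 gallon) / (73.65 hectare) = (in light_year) 4.436e-23. Check: 1 gallon = 0.0037854118 m^3, so 81.65 gallon = 81.65 * 0.0037854118 = 0.30907887 m^3. 1 hectare = 10000 m^2, so 73.65 hectare = 73.65 * 10000 = 736500 m^2. Combine: 0.30907887 m^3 / 736500 m^2 = 4.1965903e-07 m. 1 light_year = 9.4607305e+15 m, so 4.1965903e-07 m = 4.1965903e-07 / 9.4607305e+15 = 4.4357994e-23 light_year ≈ 4.436e-23 light_year (4 s.f.).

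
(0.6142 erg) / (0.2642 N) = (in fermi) 1 erg = 1e-07 J, so 0.6142 erg = 0.6142 * 1e-07 = 6.142e-08 J. 0.2642 N is already in N. Combine: 6.142e-08 J / 0.2642 N = 2.324754e-07 m. 1 fermi = 1e-15 m, so 2.324754e-07 m = 2.324754e-07 / 1e-15 = 2.324754e+08 fermi ≈ 2.325e+08 fermi (4 s.f.). Final answer: 2.325e+08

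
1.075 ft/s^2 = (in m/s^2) 1 ft/s^2 = 0.3048 m/s^2, so 1.075 ft/s^2 = 1.075 * 0.3048 = 0.32766 m/s^2. Result: 0.32766 m/s^2 ≈ 0.3277 m/s^2 (4 s.f.). Final answer: 0.3277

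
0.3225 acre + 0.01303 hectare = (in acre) 1 acre = 4046.8564 m^2, so 0.3225 acre = 0.3225 * 4046.8564 = 1305.1112 m^2. 1 hectare = 10000 m^2, so 0.01303 hectare = 0.01303 * 10000 = 130.3 m^2. Sum: 1305.1112 + 130.3 = 1435.4112 m^2. 1 acre = 4046.8564 m^2, so 1435.4112 m^2 = 1435.4112 / 4046.8564 = 0.35469783 acre ≈ 0.3547 acre (4 s.f.). Final answer: 0.3547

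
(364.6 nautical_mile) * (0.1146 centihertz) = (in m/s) 1 nautical_mile = 1852 m, so 364.6 nautical_mile = 364.6 * 1852 = 675239.2 m. 1 centihertz = 0.01 Hz, so 0.1146 centihertz = 0.1146 * 0.01 = 0.001146 Hz. Combine: 675239.2 m * 0.001146 Hz = 773.82412 m/s. Result: 773.82412 m/s ≈ 773.8 m/s (4 s.f.). Final answer: 773.8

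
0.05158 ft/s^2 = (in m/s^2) 1 ft/s^2 = 0.3048 m/s^2, so 0.05158 ft/s^2 = 0.05158 * 0.3048 = 0.015721584 m/s^2. Result: 0.015721584 m/s^2 ≈ 0.01572 m/s^2 (4 s.f.). Final answer: 0.01572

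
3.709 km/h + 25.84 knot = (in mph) 1 km/h = 0.27777778 m/s, so 3.709 km/h = 3.709 * 0.27777778 = 1.0302778 m/s. 1 knot = 0.51444444 m/s, so 25.84 knot = 25.84 * 0.51444444 = 13.293244 m/s. Sum: 1.0302778 + 13.293244 = 14.323522 m/s. 1 mph = 0.44704 m/s, so 14.323522 m/s = 14.323522 / 0.44704 = 32.040807 mph ≈ 32.04 mph (4 s.f.). Final answer: 32.04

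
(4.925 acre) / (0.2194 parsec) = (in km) 1 acre = 4046.8564 m^2, so 4.925 acre = 4.925 * 4046.8564 = 19930.768 m^2. 1 parsec = 3.0856776e+16 m, so 0.2194 parsec = 0.2194 * 3.0856776e+16 = 6.7699766e+15 m. Combine: 19930.768 m^2 / 6.7699766e+15 m = 2.9439936e-12 m. 1 km = 1000 m, so 2.9439936e-12 m = 2.9439936e-12 / 1000 = 2.9439936e-15 km ≈ 2.944e-15 km (4 s.f.). Final answer: 2.944e-15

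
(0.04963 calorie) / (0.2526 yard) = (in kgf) 1 calorie = 4.184 J, so 0.04963 calorie = 0.04963 * 4.184 = 0.20765192 J. 1 yard = 0.9144 m, so 0.2526 yard = 0.2526 * 0.9144 = 0.23097744 m. Combine: 0.20765192 J / 0.23097744 m = 0.89901386 N. 1 kgf = 9.80665 N, so 0.89901386 N = 0.89901386 / 9.80665 = 0.091673901 kgf ≈ 0.09167 kgf (4 s.f.). Final answer: 0.09167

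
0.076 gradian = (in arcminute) 1 gradian = 0.015707963 rad, so 0.076 gradian = 0.076 * 0.015707963 = 0.0011938052 rad. 1 arcminute = 0.00029088821 rad, so 0.0011938052 rad = 0.0011938052 / 0.00029088821 = 4.104 arcminute. Final answer: 4.104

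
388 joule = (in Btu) 0.3678. Check: 388 joule = 388 J. 1 Btu = 1055.0559 J, so 388 J = 388 / 1055.0559 = 0.36775304 Btu ≈ 0.3678 Btu (4 s.f.).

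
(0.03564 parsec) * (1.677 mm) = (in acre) 4.557e+08. Check: 1 parsec = 3.0856776e+16 m, so 0.03564 parsec = 0.03564 * 3.0856776e+16 = 1.0997355e+15 m. 1 mm = 0.001 m, so 1.677 mm = 1.677 * 0.001 = 0.001677 m. Combine: 1.0997355e+15 m * 0.001677 m = 1.8442564e+12 m^2. 1 acre = 4046.8564 m^2, so 1.8442564e+12 m^2 = 1.8442564e+12 / 4046.8564 = 4.5572569e+08 acre ≈ 4.557e+08 acre (4 s.f.).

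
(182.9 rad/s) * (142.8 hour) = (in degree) 5.387e+09. Check: 182.9 rad/s is already in rad/s. 1 hour = 3600 s, so 142.8 hour = 142.8 * 3600 = 514080 s. Combine: 182.9 rad/s * 514080 s = 94025232 rad. 1 degree = 0.017453293 rad, so 94025232 rad = 94025232 / 0.017453293 = 5.387249e+09 degree ≈ 5.387e+09 degree (4 s.f.).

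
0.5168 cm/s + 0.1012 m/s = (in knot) 1 cm/s = 0.01 m/s, so 0.5168 cm/s = 0.5168 * 0.01 = 0.005168 m/s. 0.1012 m/s is already in m/s. Sum: 0.005168 + 0.1012 = 0.106368 m/s. 1 knot = 0.51444444 m/s, so 0.106368 m/s = 0.106368 / 0.51444444 = 0.20676285 knot ≈ 0.2068 knot (4 s.f.). Final answer: 0.2068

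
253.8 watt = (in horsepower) 0.3404. Check: 253.8 watt = 253.8 W. 1 horsepower = 745.69987 W, so 253.8 W = 253.8 / 745.69987 = 0.34035141 horsepower ≈ 0.3404 horsepower (4 s.f.).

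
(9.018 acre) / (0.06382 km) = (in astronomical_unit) 3.822e-09. Check: 1 acre = 4046.8564 m^2, so 9.018 acre = 9.018 * 4046.8564 = 36494.551 m^2. 1 km = 1000 m, so 0.06382 km = 0.06382 * 1000 = 63.82 m. Combine: 36494.551 m^2 / 63.82 m = 571.83565 m. 1 astronomical_unit = 1.4959787e+11 m, so 571.83565 m = 571.83565 / 1.4959787e+11 = 3.8224852e-09 astronomical_unit ≈ 3.822e-09 astronomical_unit (4 s.f.).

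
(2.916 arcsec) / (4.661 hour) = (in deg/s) 4.827e-08. Check: 1 arcsec = 4.8481368e-06 rad, so 2.916 arcsec = 2.916 * 4.8481368e-06 = 1.4137167e-05 rad. 1 hour = 3600 s, so 4.661 hour = 4.661 * 3600 = 16779.6 s. Combine: 1.4137167e-05 rad / 16779.6 s = 8.4252109e-10 rad/s. 1 deg/s = 0.017453293 rad/s, so 8.4252109e-10 rad/s = 8.4252109e-10 / 0.017453293 = 4.8272903e-08 deg/s ≈ 4.827e-08 deg/s (4 s.f.).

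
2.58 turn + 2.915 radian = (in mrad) 1 turn = 6.2831853 rad, so 2.58 turn = 2.58 * 6.2831853 = 16.210618 rad. 2.915 radian = 2.915 rad. Sum: 16.210618 + 2.915 = 19.125618 rad. 1 mrad = 0.001 rad, so 19.125618 rad = 19.125618 / 0.001 = 19125.618 mrad ≈ 1.913e+04 mrad (4 s.f.). Final answer: 1.913e+04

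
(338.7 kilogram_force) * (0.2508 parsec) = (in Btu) 1 kilogram_force = 9.80665 N, so 338.7 kilogram_force = 338.7 * 9.80665 = 3321.5124 N. 1 parsec = 3.0856776e+16 m, so 0.2508 parsec = 0.2508 * 3.0856776e+16 = 7.7388794e+15 m. Combine: 3321.5124 N * 7.7388794e+15 m = 2.5704783e+19 J. 1 Btu = 1055.0559 J, so 2.5704783e+19 J = 2.5704783e+19 / 1055.0559 = 2.4363434e+16 Btu ≈ 2.436e+16 Btu (4 s.f.). Final answer: 2.436e+16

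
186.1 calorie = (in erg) 7.786e+09. Check: 1 calorie = 4.184 J, so 186.1 calorie = 186.1 * 4.184 = 778.6424 J. 1 erg = 1e-07 J, so 778.6424 J = 778.6424 / 1e-07 = 7.786424e+09 erg ≈ 7.786e+09 erg (4 s.f.).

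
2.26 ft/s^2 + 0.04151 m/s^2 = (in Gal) 1 ft/s^2 = 0.3048 m/s^2, so 2.26 ft/s^2 = 2.26 * 0.3048 = 0.688848 m/s^2. 0.04151 m/s^2 is already in m/s^2. Sum: 0.688848 + 0.04151 = 0.730358 m/s^2. 1 Gal = 0.01 m/s^2, so 0.730358 m/s^2 = 0.730358 / 0.01 = 73.0358 Gal ≈ 73.04 Gal (4 s.f.). Final answer: 73.04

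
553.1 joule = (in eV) 3.452e+21. Check: 553.1 joule = 553.1 J. 1 eV = 1.6021766e-19 J, so 553.1 J = 553.1 / 1.6021766e-19 = 3.4521787e+21 eV ≈ 3.452e+21 eV (4 s.f.).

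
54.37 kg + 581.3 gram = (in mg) 54.37 kg is already in kg. 1 gram = 0.001 kg, so 581.3 gram = 581.3 * 0.001 = 0.5813 kg. Sum: 54.37 + 0.5813 = 54.9513 kg. 1 mg = 1e-06 kg, so 54.9513 kg = 54.9513 / 1e-06 = 54951300 mg ≈ 5.495e+07 mg (4 s.f.). Final answer: 5.495e+07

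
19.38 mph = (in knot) 16.84. Check: 1 mph = 0.44704 m/s, so 19.38 mph = 19.38 * 0.44704 = 8.6636352 m/s. 1 knot = 0.51444444 m/s, so 8.6636352 m/s = 8.6636352 / 0.51444444 = 16.84076 knot ≈ 16.84 knot (4 s.f.).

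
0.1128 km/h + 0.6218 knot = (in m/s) 0.3512. Check: 1 km/h = 0.27777778 m/s, so 0.1128 km/h = 0.1128 * 0.27777778 = 0.031333333 m/s. 1 knot = 0.51444444 m/s, so 0.6218 knot = 0.6218 * 0.51444444 = 0.31988156 m/s. Sum: 0.031333333 + 0.31988156 = 0.35121489 m/s. Result: 0.35121489 m/s ≈ 0.3512 m/s (4 s.f.).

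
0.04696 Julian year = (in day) 17.15. Check: 1 Julian year = 31557600 s, so 0.04696 Julian year = 0.04696 * 31557600 = 1481944.9 s. 1 day = 86400 s, so 1481944.9 s = 1481944.9 / 86400 = 17.15214 day ≈ 17.15 day (4 s.f.).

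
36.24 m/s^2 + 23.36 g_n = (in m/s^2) 265.3. Check: 36.24 m/s^2 is already in m/s^2. 1 g_n = 9.80665 m/s^2, so 23.36 g_n = 23.36 * 9.80665 = 229.08334 m/s^2. Sum: 36.24 + 229.08334 = 265.32334 m/s^2. Result: 265.32334 m/s^2 ≈ 265.3 m/s^2 (4 s.f.).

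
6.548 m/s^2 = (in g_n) 1 g_n = 9.80665 m/s^2, so 6.548 m/s^2 = 6.548 / 9.80665 = 0.66771018 g_n ≈ 0.6677 g_n (4 s.f.). Final answer: 0.6677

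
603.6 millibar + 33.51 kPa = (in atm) 1 millibar = 100 Pa, so 603.6 millibar = 603.6 * 100 = 60360 Pa. 1 kPa = 1000 Pa, so 33.51 kPa = 33.51 * 1000 = 33510 Pa. Sum: 60360 + 33510 = 93870 Pa. 1 atm = 101325 Pa, so 93870 Pa = 93870 / 101325 = 0.92642487 atm ≈ 0.9264 atm (4 s.f.). Final answer: 0.9264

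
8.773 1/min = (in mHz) 146.2. Check: 1 1/min = 0.016666667 Hz, so 8.773 1/min = 8.773 * 0.016666667 = 0.14621667 Hz. 1 mHz = 0.001 Hz, so 0.14621667 Hz = 0.14621667 / 0.001 = 146.21667 mHz ≈ 146.2 mHz (4 s.f.).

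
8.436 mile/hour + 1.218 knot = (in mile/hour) 9.838. Check: 1 mile/hour = 0.44704 m/s, so 8.436 mile/hour = 8.436 * 0.44704 = 3.7712294 m/s. 1 knot = 0.51444444 m/s, so 1.218 knot = 1.218 * 0.51444444 = 0.62659333 m/s. Sum: 3.7712294 + 0.62659333 = 4.3978228 m/s. 1 mile/hour = 0.44704 m/s, so 4.3978228 m/s = 4.3978228 / 0.44704 = 9.8376494 mile/hour ≈ 9.838 mile/hour (4 s.f.).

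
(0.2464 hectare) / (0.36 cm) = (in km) 684.4. Check: 1 hectare = 10000 m^2, so 0.2464 hectare = 0.2464 * 10000 = 2464 m^2. 1 cm = 0.01 m, so 0.36 cm = 0.36 * 0.01 = 0.0036 m. Combine: 2464 m^2 / 0.0036 m = 684444.44 m. 1 km = 1000 m, so 684444.44 m = 684444.44 / 1000 = 684.44444 km ≈ 684.4 km (4 s.f.).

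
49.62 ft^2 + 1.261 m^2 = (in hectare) 0.0005871. Check: 1 ft^2 = 0.09290304 m^2, so 49.62 ft^2 = 49.62 * 0.09290304 = 4.6098488 m^2. 1.261 m^2 is already in m^2. Sum: 4.6098488 + 1.261 = 5.8708488 m^2. 1 hectare = 10000 m^2, so 5.8708488 m^2 = 5.8708488 / 10000 = 0.00058708488 hectare ≈ 0.0005871 hectare (4 s.f.).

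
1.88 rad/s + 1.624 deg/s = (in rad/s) 1.908. Check: 1.88 rad/s is already in rad/s. 1 deg/s = 0.017453293 rad/s, so 1.624 deg/s = 1.624 * 0.017453293 = 0.028344147 rad/s. Sum: 1.88 + 0.028344147 = 1.9083441 rad/s. Result: 1.9083441 rad/s ≈ 1.908 rad/s (4 s.f.).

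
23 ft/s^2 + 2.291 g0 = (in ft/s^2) 1 ft/s^2 = 0.3048 m/s^2, so 23 ft/s^2 = 23 * 0.3048 = 7.0104 m/s^2. 1 g0 = 9.80665 m/s^2, so 2.291 g0 = 2.291 * 9.80665 = 22.467035 m/s^2. Sum: 7.0104 + 22.467035 = 29.477435 m/s^2. 1 ft/s^2 = 0.3048 m/s^2, so 29.477435 m/s^2 = 29.477435 / 0.3048 = 96.710745 ft/s^2 ≈ 96.71 ft/s^2 (4 s.f.). Final answer: 96.71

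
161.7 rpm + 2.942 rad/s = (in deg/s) 1139. Check: 1 rpm = 0.10471976 rad/s, so 161.7 rpm = 161.7 * 0.10471976 = 16.933184 rad/s. 2.942 rad/s is already in rad/s. Sum: 16.933184 + 2.942 = 19.875184 rad/s. 1 deg/s = 0.017453293 rad/s, so 19.875184 rad/s = 19.875184 / 0.017453293 = 1138.7642 deg/s ≈ 1139 deg/s (4 s.f.).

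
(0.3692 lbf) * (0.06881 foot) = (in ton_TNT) 8.232e-12. Check: 1 lbf = 4.4482216 N, so 0.3692 lbf = 0.3692 * 4.4482216 = 1.6422834 N. 1 foot = 0.3048 m, so 0.06881 foot = 0.06881 * 0.3048 = 0.020973288 m. Combine: 1.6422834 N * 0.020973288 m = 0.034444083 J. 1 ton_TNT = 4.184e+09 J, so 0.034444083 J = 0.034444083 / 4.184e+09 = 8.2323334e-12 ton_TNT ≈ 8.232e-12 ton_TNT (4 s.f.).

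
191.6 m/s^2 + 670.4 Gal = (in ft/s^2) 650.6. Check: 191.6 m/s^2 is already in m/s^2. 1 Gal = 0.01 m/s^2, so 670.4 Gal = 670.4 * 0.01 = 6.704 m/s^2. Sum: 191.6 + 6.704 = 198.304 m/s^2. 1 ft/s^2 = 0.3048 m/s^2, so 198.304 m/s^2 = 198.304 / 0.3048 = 650.60367 ft/s^2 ≈ 650.6 ft/s^2 (4 s.f.).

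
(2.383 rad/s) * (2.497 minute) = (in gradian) 2.383 rad/s is already in rad/s. 1 minute = 60 s, so 2.497 minute = 2.497 * 60 = 149.82 s. Combine: 2.383 rad/s * 149.82 s = 357.02106 rad. 1 gradian = 0.015707963 rad, so 357.02106 rad = 357.02106 / 0.015707963 = 22728.667 gradian ≈ 2.273e+04 gradian (4 s.f.). Final answer: 2.273e+04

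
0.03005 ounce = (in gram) 1 ounce = 0.028349523 kg, so 0.03005 ounce = 0.03005 * 0.028349523 = 0.00085190317 kg. 1 gram = 0.001 kg, so 0.00085190317 kg = 0.00085190317 / 0.001 = 0.85190317 gram ≈ 0.8519 gram (4 s.f.). Final answer: 0.8519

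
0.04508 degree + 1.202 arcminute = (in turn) 1 degree = 0.017453293 rad, so 0.04508 degree = 0.04508 * 0.017453293 = 0.00078679443 rad. 1 arcminute = 0.00029088821 rad, so 1.202 arcminute = 1.202 * 0.00029088821 = 0.00034964763 rad. Sum: 0.00078679443 + 0.00034964763 = 0.0011364421 rad. 1 turn = 6.2831853 rad, so 0.0011364421 rad = 0.0011364421 / 6.2831853 = 0.00018087037 turn ≈ 0.0001809 turn (4 s.f.). Final answer: 0.0001809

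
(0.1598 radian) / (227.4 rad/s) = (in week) 1.162e-09. Check: 0.1598 radian = 0.1598 rad. 227.4 rad/s is already in rad/s. Combine: 0.1598 rad / 227.4 rad/s = 0.00070272647 s. 1 week = 604800 s, so 0.00070272647 s = 0.00070272647 / 604800 = 1.1619155e-09 week ≈ 1.162e-09 week (4 s.f.).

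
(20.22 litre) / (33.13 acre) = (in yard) 1 litre = 0.001 m^3, so 20.22 litre = 20.22 * 0.001 = 0.02022 m^3. 1 acre = 4046.8564 m^2, so 33.13 acre = 33.13 * 4046.8564 = 134072.35 m^2. Combine: 0.02022 m^3 / 134072.35 m^2 = 1.5081409e-07 m. 1 yard = 0.9144 m, so 1.5081409e-07 m = 1.5081409e-07 / 0.9144 = 1.6493229e-07 yard ≈ 1.649e-07 yard (4 s.f.). Final answer: 1.649e-07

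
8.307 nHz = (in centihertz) 1 nHz = 1e-09 Hz, so 8.307 nHz = 8.307 * 1e-09 = 8.307e-09 Hz. 1 centihertz = 0.01 Hz, so 8.307e-09 Hz = 8.307e-09 / 0.01 = 8.307e-07 centihertz. Final answer: 8.307e-07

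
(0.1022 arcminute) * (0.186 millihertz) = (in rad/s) 5.53e-09. Check: 1 arcminute = 0.00029088821 rad, so 0.1022 arcminute = 0.1022 * 0.00029088821 = 2.9728775e-05 rad. 1 millihertz = 0.001 Hz, so 0.186 millihertz = 0.186 * 0.001 = 0.000186 Hz. Combine: 2.9728775e-05 rad * 0.000186 Hz = 5.5295521e-09 rad/s. Result: 5.5295521e-09 rad/s ≈ 5.53e-09 rad/s (4 s.f.).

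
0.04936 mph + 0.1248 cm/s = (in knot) 0.04532. Check: 1 mph = 0.44704 m/s, so 0.04936 mph = 0.04936 * 0.44704 = 0.022065894 m/s. 1 cm/s = 0.01 m/s, so 0.1248 cm/s = 0.1248 * 0.01 = 0.001248 m/s. Sum: 0.022065894 + 0.001248 = 0.023313894 m/s. 1 knot = 0.51444444 m/s, so 0.023313894 m/s = 0.023313894 / 0.51444444 = 0.045318585 knot ≈ 0.04532 knot (4 s.f.).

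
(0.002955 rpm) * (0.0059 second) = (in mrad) 0.001826. Check: 1 rpm = 0.10471976 rad/s, so 0.002955 rpm = 0.002955 * 0.10471976 = 0.00030944688 rad/s. 0.0059 second = 0.0059 s. Combine: 0.00030944688 rad/s * 0.0059 s = 1.8257366e-06 rad. 1 mrad = 0.001 rad, so 1.8257366e-06 rad = 1.8257366e-06 / 0.001 = 0.0018257366 mrad ≈ 0.001826 mrad (4 s.f.).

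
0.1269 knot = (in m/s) 0.06528. Check: 1 knot = 0.51444444 m/s, so 0.1269 knot = 0.1269 * 0.51444444 = 0.065283 m/s. Result: 0.065283 m/s ≈ 0.06528 m/s (4 s.f.).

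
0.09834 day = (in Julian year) 0.0002692. Check: 1 day = 86400 s, so 0.09834 day = 0.09834 * 86400 = 8496.576 s. 1 Julian year = 31557600 s, so 8496.576 s = 8496.576 / 31557600 = 0.00026924025 Julian year ≈ 0.0002692 Julian year (4 s.f.).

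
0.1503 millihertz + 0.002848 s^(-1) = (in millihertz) 2.998. Check: 1 millihertz = 0.001 Hz, so 0.1503 millihertz = 0.1503 * 0.001 = 0.0001503 Hz. 0.002848 s^(-1) = 0.002848 Hz. Sum: 0.0001503 + 0.002848 = 0.0029983 Hz. 1 millihertz = 0.001 Hz, so 0.0029983 Hz = 0.0029983 / 0.001 = 2.9983 millihertz ≈ 2.998 millihertz (4 s.f.).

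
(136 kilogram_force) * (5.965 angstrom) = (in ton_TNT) 1.901e-16. Check: 1 kilogram_force = 9.80665 N, so 136 kilogram_force = 136 * 9.80665 = 1333.7044 N. 1 angstrom = 1e-10 m, so 5.965 angstrom = 5.965 * 1e-10 = 5.965e-10 m. Combine: 1333.7044 N * 5.965e-10 m = 7.9555467e-07 J. 1 ton_TNT = 4.184e+09 J, so 7.9555467e-07 J = 7.9555467e-07 / 4.184e+09 = 1.9014213e-16 ton_TNT ≈ 1.901e-16 ton_TNT (4 s.f.).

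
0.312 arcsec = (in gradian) 9.63e-05. Check: 1 arcsec = 4.8481368e-06 rad, so 0.312 arcsec = 0.312 * 4.8481368e-06 = 1.5126187e-06 rad. 1 gradian = 0.015707963 rad, so 1.5126187e-06 rad = 1.5126187e-06 / 0.015707963 = 9.6296296e-05 gradian ≈ 9.63e-05 gradian (4 s.f.).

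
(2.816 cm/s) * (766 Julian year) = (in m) 1 cm/s = 0.01 m/s, so 2.816 cm/s = 2.816 * 0.01 = 0.02816 m/s. 1 Julian year = 31557600 s, so 766 Julian year = 766 * 31557600 = 2.4173122e+10 s. Combine: 0.02816 m/s * 2.4173122e+10 s = 6.807151e+08 m. Result: 6.807151e+08 m ≈ 6.807e+08 m (4 s.f.). Final answer: 6.807e+08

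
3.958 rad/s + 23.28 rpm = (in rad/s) 3.958 rad/s is already in rad/s. 1 rpm = 0.10471976 rad/s, so 23.28 rpm = 23.28 * 0.10471976 = 2.4378759 rad/s. Sum: 3.958 + 2.4378759 = 6.3958759 rad/s. Result: 6.3958759 rad/s ≈ 6.396 rad/s (4 s.f.). Final answer: 6.396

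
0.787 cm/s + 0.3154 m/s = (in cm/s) 32.33. Check: 1 cm/s = 0.01 m/s, so 0.787 cm/s = 0.787 * 0.01 = 0.00787 m/s. 0.3154 m/s is already in m/s. Sum: 0.00787 + 0.3154 = 0.32327 m/s. 1 cm/s = 0.01 m/s, so 0.32327 m/s = 0.32327 / 0.01 = 32.327 cm/s ≈ 32.33 cm/s (4 s.f.).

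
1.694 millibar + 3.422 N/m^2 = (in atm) 0.001706. Check: 1 millibar = 100 Pa, so 1.694 millibar = 1.694 * 100 = 169.4 Pa. 3.422 N/m^2 = 3.422 Pa. Sum: 169.4 + 3.422 = 172.822 Pa. 1 atm = 101325 Pa, so 172.822 Pa = 172.822 / 101325 = 0.0017056205 atm ≈ 0.001706 atm (4 s.f.).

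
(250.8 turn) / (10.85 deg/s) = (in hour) 2.312. Check: 1 turn = 6.2831853 rad, so 250.8 turn = 250.8 * 6.2831853 = 1575.8229 rad. 1 deg/s = 0.017453293 rad/s, so 10.85 deg/s = 10.85 * 0.017453293 = 0.18936822 rad/s. Combine: 1575.8229 rad / 0.18936822 rad/s = 8321.4747 s. 1 hour = 3600 s, so 8321.4747 s = 8321.4747 / 3600 = 2.3115207 hour ≈ 2.312 hour (4 s.f.).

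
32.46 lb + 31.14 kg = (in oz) 1618. Check: 1 lb = 0.45359237 kg, so 32.46 lb = 32.46 * 0.45359237 = 14.723608 kg. 31.14 kg is already in kg. Sum: 14.723608 + 31.14 = 45.863608 kg. 1 oz = 0.028349523 kg, so 45.863608 kg = 45.863608 / 0.028349523 = 1617.7912 oz ≈ 1618 oz (4 s.f.).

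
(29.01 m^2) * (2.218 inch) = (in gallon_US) 431.7. Check: 29.01 m^2 is already in m^2. 1 inch = 0.0254 m, so 2.218 inch = 2.218 * 0.0254 = 0.0563372 m. Combine: 29.01 m^2 * 0.0563372 m = 1.6343422 m^3. 1 gallon_US = 0.0037854118 m^3, so 1.6343422 m^3 = 1.6343422 / 0.0037854118 = 431.74753 gallon_US ≈ 431.7 gallon_US (4 s.f.).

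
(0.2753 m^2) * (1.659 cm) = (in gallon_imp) 0.2753 m^2 is already in m^2. 1 cm = 0.01 m, so 1.659 cm = 1.659 * 0.01 = 0.01659 m. Combine: 0.2753 m^2 * 0.01659 m = 0.004567227 m^3. 1 gallon_imp = 0.00454609 m^3, so 0.004567227 m^3 = 0.004567227 / 0.00454609 = 1.0046495 gallon_imp ≈ 1.005 gallon_imp (4 s.f.). Final answer: 1.005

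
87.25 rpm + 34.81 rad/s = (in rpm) 1 rpm = 0.10471976 rad/s, so 87.25 rpm = 87.25 * 0.10471976 = 9.1367986 rad/s. 34.81 rad/s is already in rad/s. Sum: 9.1367986 + 34.81 = 43.946799 rad/s. 1 rpm = 0.10471976 rad/s, so 43.946799 rad/s = 43.946799 / 0.10471976 = 419.66101 rpm ≈ 419.7 rpm (4 s.f.). Final answer: 419.7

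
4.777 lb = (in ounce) 76.43. Check: 1 lb = 0.45359237 kg, so 4.777 lb = 4.777 * 0.45359237 = 2.1668108 kg. 1 ounce = 0.028349523 kg, so 2.1668108 kg = 2.1668108 / 0.028349523 = 76.432 ounce ≈ 76.43 ounce (4 s.f.).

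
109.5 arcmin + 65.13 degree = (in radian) 1.169. Check: 1 arcmin = 0.00029088821 rad, so 109.5 arcmin = 109.5 * 0.00029088821 = 0.031852259 rad. 1 degree = 0.017453293 rad, so 65.13 degree = 65.13 * 0.017453293 = 1.1367329 rad. Sum: 0.031852259 + 1.1367329 = 1.1685852 rad. 1.1685852 rad = 1.1685852 radian ≈ 1.169 radian (4 s.f.).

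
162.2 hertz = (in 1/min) 162.2 hertz = 162.2 Hz. 1 1/min = 0.016666667 Hz, so 162.2 Hz = 162.2 / 0.016666667 = 9732 1/min. Final answer: 9732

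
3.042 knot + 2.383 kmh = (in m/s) 2.227. Check: 1 knot = 0.51444444 m/s, so 3.042 knot = 3.042 * 0.51444444 = 1.56494 m/s. 1 kmh = 0.27777778 m/s, so 2.383 kmh = 2.383 * 0.27777778 = 0.66194444 m/s. Sum: 1.56494 + 0.66194444 = 2.2268844 m/s. Result: 2.2268844 m/s ≈ 2.227 m/s (4 s.f.).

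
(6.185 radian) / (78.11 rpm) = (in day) 8.752e-06. Check: 6.185 radian = 6.185 rad. 1 rpm = 0.10471976 rad/s, so 78.11 rpm = 78.11 * 0.10471976 = 8.1796601 rad/s. Combine: 6.185 rad / 8.1796601 rad/s = 0.75614389 s. 1 day = 86400 s, so 0.75614389 s = 0.75614389 / 86400 = 8.7516654e-06 day ≈ 8.752e-06 day (4 s.f.).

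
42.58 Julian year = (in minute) 2.24e+07. Check: 1 Julian year = 31557600 s, so 42.58 Julian year = 42.58 * 31557600 = 1.3437226e+09 s. 1 minute = 60 s, so 1.3437226e+09 s = 1.3437226e+09 / 60 = 22395377 minute ≈ 2.24e+07 minute (4 s.f.).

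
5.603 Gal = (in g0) 1 Gal = 0.01 m/s^2, so 5.603 Gal = 5.603 * 0.01 = 0.05603 m/s^2. 1 g0 = 9.80665 m/s^2, so 0.05603 m/s^2 = 0.05603 / 9.80665 = 0.0057134699 g0 ≈ 0.005713 g0 (4 s.f.). Final answer: 0.005713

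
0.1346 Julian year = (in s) 1 Julian year = 31557600 s, so 0.1346 Julian year = 0.1346 * 31557600 = 4247653 s. Result: 4247653 s ≈ 4.248e+06 s (4 s.f.). Final answer: 4.248e+06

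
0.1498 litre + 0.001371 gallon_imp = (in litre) 1 litre = 0.001 m^3, so 0.1498 litre = 0.1498 * 0.001 = 0.0001498 m^3. 1 gallon_imp = 0.00454609 m^3, so 0.001371 gallon_imp = 0.001371 * 0.00454609 = 6.2326894e-06 m^3. Sum: 0.0001498 + 6.2326894e-06 = 0.00015603269 m^3. 1 litre = 0.001 m^3, so 0.00015603269 m^3 = 0.00015603269 / 0.001 = 0.15603269 litre ≈ 0.156 litre (4 s.f.). Final answer: 0.156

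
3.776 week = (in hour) 634.4. Check: 1 week = 604800 s, so 3.776 week = 3.776 * 604800 = 2283724.8 s. 1 hour = 3600 s, so 2283724.8 s = 2283724.8 / 3600 = 634.368 hour ≈ 634.4 hour (4 s.f.).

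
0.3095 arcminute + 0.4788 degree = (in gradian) 0.5377. Check: 1 arcminute = 0.00029088821 rad, so 0.3095 arcminute = 0.3095 * 0.00029088821 = 9.0029901e-05 rad. 1 degree = 0.017453293 rad, so 0.4788 degree = 0.4788 * 0.017453293 = 0.0083566365 rad. Sum: 9.0029901e-05 + 0.0083566365 = 0.0084466664 rad. 1 gradian = 0.015707963 rad, so 0.0084466664 rad = 0.0084466664 / 0.015707963 = 0.53773148 gradian ≈ 0.5377 gradian (4 s.f.).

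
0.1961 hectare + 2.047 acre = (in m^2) 1.024e+04. Check: 1 hectare = 10000 m^2, so 0.1961 hectare = 0.1961 * 10000 = 1961 m^2. 1 acre = 4046.8564 m^2, so 2.047 acre = 2.047 * 4046.8564 = 8283.9151 m^2. Sum: 1961 + 8283.9151 = 10244.915 m^2. Result: 10244.915 m^2 ≈ 1.024e+04 m^2 (4 s.f.).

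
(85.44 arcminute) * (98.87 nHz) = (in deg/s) 1 arcminute = 0.00029088821 rad, so 85.44 arcminute = 85.44 * 0.00029088821 = 0.024853489 rad. 1 nHz = 1e-09 Hz, so 98.87 nHz = 98.87 * 1e-09 = 9.887e-08 Hz. Combine: 0.024853489 rad * 9.887e-08 Hz = 2.4572644e-09 rad/s. 1 deg/s = 0.017453293 rad/s, so 2.4572644e-09 rad/s = 2.4572644e-09 / 0.017453293 = 1.4079088e-07 deg/s ≈ 1.408e-07 deg/s (4 s.f.). Final answer: 1.408e-07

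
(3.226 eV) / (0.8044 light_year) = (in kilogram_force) 1 eV = 1.6021766e-19 J, so 3.226 eV = 3.226 * 1.6021766e-19 = 5.1686218e-19 J. 1 light_year = 9.4607305e+15 m, so 0.8044 light_year = 0.8044 * 9.4607305e+15 = 7.6102116e+15 m. Combine: 5.1686218e-19 J / 7.6102116e+15 m = 6.7916927e-35 N. 1 kilogram_force = 9.80665 N, so 6.7916927e-35 N = 6.7916927e-35 / 9.80665 = 6.9255991e-36 kilogram_force ≈ 6.926e-36 kilogram_force (4 s.f.). Final answer: 6.926e-36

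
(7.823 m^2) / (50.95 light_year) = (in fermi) 7.823 m^2 is already in m^2. 1 light_year = 9.4607305e+15 m, so 50.95 light_year = 50.95 * 9.4607305e+15 = 4.8202422e+17 m. Combine: 7.823 m^2 / 4.8202422e+17 m = 1.6229475e-17 m. 1 fermi = 1e-15 m, so 1.6229475e-17 m = 1.6229475e-17 / 1e-15 = 0.016229475 fermi ≈ 0.01623 fermi (4 s.f.). Final answer: 0.01623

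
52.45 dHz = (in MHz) 1 dHz = 0.1 Hz, so 52.45 dHz = 52.45 * 0.1 = 5.245 Hz. 1 MHz = 1000000 Hz, so 5.245 Hz = 5.245 / 1000000 = 5.245e-06 MHz. Final answer: 5.245e-06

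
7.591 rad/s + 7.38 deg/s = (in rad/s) 7.72. Check: 7.591 rad/s is already in rad/s. 1 deg/s = 0.017453293 rad/s, so 7.38 deg/s = 7.38 * 0.017453293 = 0.1288053 rad/s. Sum: 7.591 + 0.1288053 = 7.7198053 rad/s. Result: 7.7198053 rad/s ≈ 7.72 rad/s (4 s.f.).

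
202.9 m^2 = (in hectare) 0.02029. Check: 1 hectare = 10000 m^2, so 202.9 m^2 = 202.9 / 10000 = 0.02029 hectare.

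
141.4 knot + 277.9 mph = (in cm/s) 1.97e+04. Check: 1 knot = 0.51444444 m/s, so 141.4 knot = 141.4 * 0.51444444 = 72.742444 m/s. 1 mph = 0.44704 m/s, so 277.9 mph = 277.9 * 0.44704 = 124.23242 m/s. Sum: 72.742444 + 124.23242 = 196.97486 m/s. 1 cm/s = 0.01 m/s, so 196.97486 m/s = 196.97486 / 0.01 = 19697.486 cm/s ≈ 1.97e+04 cm/s (4 s.f.).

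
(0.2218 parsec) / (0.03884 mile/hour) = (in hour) 1 parsec = 3.0856776e+16 m, so 0.2218 parsec = 0.2218 * 3.0856776e+16 = 6.8440329e+15 m. 1 mile/hour = 0.44704 m/s, so 0.03884 mile/hour = 0.03884 * 0.44704 = 0.017363034 m/s. Combine: 6.8440329e+15 m / 0.017363034 m/s = 3.9417264e+17 s. 1 hour = 3600 s, so 3.9417264e+17 s = 3.9417264e+17 / 3600 = 1.094924e+14 hour ≈ 1.095e+14 hour (4 s.f.). Final answer: 1.095e+14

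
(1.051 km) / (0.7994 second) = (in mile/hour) 2941. Check: 1 km = 1000 m, so 1.051 km = 1.051 * 1000 = 1051 m. 0.7994 second = 0.7994 s. Combine: 1051 m / 0.7994 s = 1314.7361 m/s. 1 mile/hour = 0.44704 m/s, so 1314.7361 m/s = 1314.7361 / 0.44704 = 2940.9808 mile/hour ≈ 2941 mile/hour (4 s.f.).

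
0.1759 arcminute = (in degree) 1 arcminute = 0.00029088821 rad, so 0.1759 arcminute = 0.1759 * 0.00029088821 = 5.1167236e-05 rad. 1 degree = 0.017453293 rad, so 5.1167236e-05 rad = 5.1167236e-05 / 0.017453293 = 0.0029316667 degree ≈ 0.002932 degree (4 s.f.). Final answer: 0.002932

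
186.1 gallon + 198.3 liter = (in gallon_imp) 198.6. Check: 1 gallon = 0.0037854118 m^3, so 186.1 gallon = 186.1 * 0.0037854118 = 0.70446513 m^3. 1 liter = 0.001 m^3, so 198.3 liter = 198.3 * 0.001 = 0.1983 m^3. Sum: 0.70446513 + 0.1983 = 0.90276513 m^3. 1 gallon_imp = 0.00454609 m^3, so 0.90276513 m^3 = 0.90276513 / 0.00454609 = 198.58057 gallon_imp ≈ 198.6 gallon_imp (4 s.f.).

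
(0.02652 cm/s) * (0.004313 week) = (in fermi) 1 cm/s = 0.01 m/s, so 0.02652 cm/s = 0.02652 * 0.01 = 0.0002652 m/s. 1 week = 604800 s, so 0.004313 week = 0.004313 * 604800 = 2608.5024 s. Combine: 0.0002652 m/s * 2608.5024 s = 0.69177484 m. 1 fermi = 1e-15 m, so 0.69177484 m = 0.69177484 / 1e-15 = 6.9177484e+14 fermi ≈ 6.918e+14 fermi (4 s.f.). Final answer: 6.918e+14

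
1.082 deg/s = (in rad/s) 0.01888. Check: 1 deg/s = 0.017453293 rad/s, so 1.082 deg/s = 1.082 * 0.017453293 = 0.018884463 rad/s. Result: 0.018884463 rad/s ≈ 0.01888 rad/s (4 s.f.).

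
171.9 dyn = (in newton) 0.001719. Check: 1 dyn = 1e-05 N, so 171.9 dyn = 171.9 * 1e-05 = 0.001719 N. 0.001719 N = 0.001719 newton.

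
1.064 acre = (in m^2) 1 acre = 4046.8564 m^2, so 1.064 acre = 1.064 * 4046.8564 = 4305.8552 m^2. Result: 4305.8552 m^2 ≈ 4306 m^2 (4 s.f.). Final answer: 4306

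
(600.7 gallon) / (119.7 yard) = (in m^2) 0.02077. Check: 1 gallon = 0.0037854118 m^3, so 600.7 gallon = 600.7 * 0.0037854118 = 2.2738969 m^3. 1 yard = 0.9144 m, so 119.7 yard = 119.7 * 0.9144 = 109.45368 m. Combine: 2.2738969 m^3 / 109.45368 m = 0.020774969 m^2. Result: 0.020774969 m^2 ≈ 0.02077 m^2 (4 s.f.).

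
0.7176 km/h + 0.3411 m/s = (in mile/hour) 1.209. Check: 1 km/h = 0.27777778 m/s, so 0.7176 km/h = 0.7176 * 0.27777778 = 0.19933333 m/s. 0.3411 m/s is already in m/s. Sum: 0.19933333 + 0.3411 = 0.54043333 m/s. 1 mile/hour = 0.44704 m/s, so 0.54043333 m/s = 0.54043333 / 0.44704 = 1.2089149 mile/hour ≈ 1.209 mile/hour (4 s.f.).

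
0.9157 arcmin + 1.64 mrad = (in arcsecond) 1 arcmin = 0.00029088821 rad, so 0.9157 arcmin = 0.9157 * 0.00029088821 = 0.00026636633 rad. 1 mrad = 0.001 rad, so 1.64 mrad = 1.64 * 0.001 = 0.00164 rad. Sum: 0.00026636633 + 0.00164 = 0.0019063663 rad. 1 arcsecond = 4.8481368e-06 rad, so 0.0019063663 rad = 0.0019063663 / 4.8481368e-06 = 393.21628 arcsecond ≈ 393.2 arcsecond (4 s.f.). Final answer: 393.2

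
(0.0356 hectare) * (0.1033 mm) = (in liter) 1 hectare = 10000 m^2, so 0.0356 hectare = 0.0356 * 10000 = 356 m^2. 1 mm = 0.001 m, so 0.1033 mm = 0.1033 * 0.001 = 0.0001033 m. Combine: 356 m^2 * 0.0001033 m = 0.0367748 m^3. 1 liter = 0.001 m^3, so 0.0367748 m^3 = 0.0367748 / 0.001 = 36.7748 liter ≈ 36.77 liter (4 s.f.). Final answer: 36.77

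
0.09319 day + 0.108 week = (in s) 1 day = 86400 s, so 0.09319 day = 0.09319 * 86400 = 8051.616 s. 1 week = 604800 s, so 0.108 week = 0.108 * 604800 = 65318.4 s. Sum: 8051.616 + 65318.4 = 73370.016 s. Result: 73370.016 s ≈ 7.337e+04 s (4 s.f.). Final answer: 7.337e+04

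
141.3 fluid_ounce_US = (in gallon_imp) 0.9192. Check: 1 fluid_ounce_US = 2.957353e-05 m^3, so 141.3 fluid_ounce_US = 141.3 * 2.957353e-05 = 0.0041787397 m^3. 1 gallon_imp = 0.00454609 m^3, so 0.0041787397 m^3 = 0.0041787397 / 0.00454609 = 0.91919424 gallon_imp ≈ 0.9192 gallon_imp (4 s.f.).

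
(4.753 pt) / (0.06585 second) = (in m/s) 0.02546. Check: 1 pt = 0.00035277778 m, so 4.753 pt = 4.753 * 0.00035277778 = 0.0016767528 m. 0.06585 second = 0.06585 s. Combine: 0.0016767528 m / 0.06585 s = 0.025463216 m/s. Result: 0.025463216 m/s ≈ 0.02546 m/s (4 s.f.).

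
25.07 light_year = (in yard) 1 light_year = 9.4607305e+15 m, so 25.07 light_year = 25.07 * 9.4607305e+15 = 2.3718051e+17 m. 1 yard = 0.9144 m, so 2.3718051e+17 m = 2.3718051e+17 / 0.9144 = 2.5938376e+17 yard ≈ 2.594e+17 yard (4 s.f.). Final answer: 2.594e+17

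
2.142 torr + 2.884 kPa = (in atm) 1 torr = 133.32237 Pa, so 2.142 torr = 2.142 * 133.32237 = 285.57651 Pa. 1 kPa = 1000 Pa, so 2.884 kPa = 2.884 * 1000 = 2884 Pa. Sum: 285.57651 + 2884 = 3169.5765 Pa. 1 atm = 101325 Pa, so 3169.5765 Pa = 3169.5765 / 101325 = 0.031281288 atm ≈ 0.03128 atm (4 s.f.). Final answer: 0.03128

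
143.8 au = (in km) 1 au = 1.4959787e+11 m, so 143.8 au = 143.8 * 1.4959787e+11 = 2.1512174e+13 m. 1 km = 1000 m, so 2.1512174e+13 m = 2.1512174e+13 / 1000 = 2.1512174e+10 km ≈ 2.151e+10 km (4 s.f.). Final answer: 2.151e+10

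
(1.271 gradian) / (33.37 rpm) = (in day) 1 gradian = 0.015707963 rad, so 1.271 gradian = 1.271 * 0.015707963 = 0.019964821 rad. 1 rpm = 0.10471976 rad/s, so 33.37 rpm = 33.37 * 0.10471976 = 3.4944982 rad/s. Combine: 0.019964821 rad / 3.4944982 rad/s = 0.0057132155 s. 1 day = 86400 s, so 0.0057132155 s = 0.0057132155 / 86400 = 6.6125179e-08 day ≈ 6.613e-08 day (4 s.f.). Final answer: 6.613e-08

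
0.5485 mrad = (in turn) 1 mrad = 0.001 rad, so 0.5485 mrad = 0.5485 * 0.001 = 0.0005485 rad. 1 turn = 6.2831853 rad, so 0.0005485 rad = 0.0005485 / 6.2831853 = 8.7296486e-05 turn ≈ 8.73e-05 turn (4 s.f.). Final answer: 8.73e-05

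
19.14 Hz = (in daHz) 1 daHz = 10 Hz, so 19.14 Hz = 19.14 / 10 = 1.914 daHz. Final answer: 1.914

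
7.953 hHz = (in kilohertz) 0.7953. Check: 1 hHz = 100 Hz, so 7.953 hHz = 7.953 * 100 = 795.3 Hz. 1 kilohertz = 1000 Hz, so 795.3 Hz = 795.3 / 1000 = 0.7953 kilohertz.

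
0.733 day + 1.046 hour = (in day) 0.7766. Check: 1 day = 86400 s, so 0.733 day = 0.733 * 86400 = 63331.2 s. 1 hour = 3600 s, so 1.046 hour = 1.046 * 3600 = 3765.6 s. Sum: 63331.2 + 3765.6 = 67096.8 s. 1 day = 86400 s, so 67096.8 s = 67096.8 / 86400 = 0.77658333 day ≈ 0.7766 day (4 s.f.).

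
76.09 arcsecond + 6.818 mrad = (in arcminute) 1 arcsecond = 4.8481368e-06 rad, so 76.09 arcsecond = 76.09 * 4.8481368e-06 = 0.00036889473 rad. 1 mrad = 0.001 rad, so 6.818 mrad = 6.818 * 0.001 = 0.006818 rad. Sum: 0.00036889473 + 0.006818 = 0.0071868947 rad. 1 arcminute = 0.00029088821 rad, so 0.0071868947 rad = 0.0071868947 / 0.00029088821 = 24.706724 arcminute ≈ 24.71 arcminute (4 s.f.). Final answer: 24.71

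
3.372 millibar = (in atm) 0.003328. Check: 1 millibar = 100 Pa, so 3.372 millibar = 3.372 * 100 = 337.2 Pa. 1 atm = 101325 Pa, so 337.2 Pa = 337.2 / 101325 = 0.0033279053 atm ≈ 0.003328 atm (4 s.f.).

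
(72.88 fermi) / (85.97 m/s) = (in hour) 2.355e-19. Check: 1 fermi = 1e-15 m, so 72.88 fermi = 72.88 * 1e-15 = 7.288e-14 m. 85.97 m/s is already in m/s. Combine: 7.288e-14 m / 85.97 m/s = 8.4773758e-16 s. 1 hour = 3600 s, so 8.4773758e-16 s = 8.4773758e-16 / 3600 = 2.3548266e-19 hour ≈ 2.355e-19 hour (4 s.f.).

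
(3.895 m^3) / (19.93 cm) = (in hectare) 3.895 m^3 is already in m^3. 1 cm = 0.01 m, so 19.93 cm = 19.93 * 0.01 = 0.1993 m. Combine: 3.895 m^3 / 0.1993 m = 19.543402 m^2. 1 hectare = 10000 m^2, so 19.543402 m^2 = 19.543402 / 10000 = 0.0019543402 hectare ≈ 0.001954 hectare (4 s.f.). Final answer: 0.001954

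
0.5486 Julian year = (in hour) 4809. Check: 1 Julian year = 31557600 s, so 0.5486 Julian year = 0.5486 * 31557600 = 17312499 s. 1 hour = 3600 s, so 17312499 s = 17312499 / 3600 = 4809.0276 hour ≈ 4809 hour (4 s.f.).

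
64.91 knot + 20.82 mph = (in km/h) 1 knot = 0.51444444 m/s, so 64.91 knot = 64.91 * 0.51444444 = 33.392589 m/s. 1 mph = 0.44704 m/s, so 20.82 mph = 20.82 * 0.44704 = 9.3073728 m/s. Sum: 33.392589 + 9.3073728 = 42.699962 m/s. 1 km/h = 0.27777778 m/s, so 42.699962 m/s = 42.699962 / 0.27777778 = 153.71986 km/h ≈ 153.7 km/h (4 s.f.). Final answer: 153.7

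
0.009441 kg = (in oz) 0.333. Check: 1 oz = 0.028349523 kg, so 0.009441 kg = 0.009441 / 0.028349523 = 0.33302147 oz ≈ 0.333 oz (4 s.f.).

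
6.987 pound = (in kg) 3.169. Check: 1 pound = 0.45359237 kg, so 6.987 pound = 6.987 * 0.45359237 = 3.1692499 kg. Result: 3.1692499 kg ≈ 3.169 kg (4 s.f.).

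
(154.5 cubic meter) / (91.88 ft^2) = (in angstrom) 154.5 cubic meter = 154.5 m^3. 1 ft^2 = 0.09290304 m^2, so 91.88 ft^2 = 91.88 * 0.09290304 = 8.5359313 m^2. Combine: 154.5 m^3 / 8.5359313 m^2 = 18.099958 m. 1 angstrom = 1e-10 m, so 18.099958 m = 18.099958 / 1e-10 = 1.8099958e+11 angstrom ≈ 1.81e+11 angstrom (4 s.f.). Final answer: 1.81e+11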